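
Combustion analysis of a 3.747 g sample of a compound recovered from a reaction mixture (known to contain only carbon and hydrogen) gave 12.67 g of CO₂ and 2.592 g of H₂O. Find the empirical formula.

mol C = 12.67 g CO₂ ÷ 44.009 g/mol = 0.28790 mol
mol H = 2 × 2.592 g H₂O ÷ 18.015 g/mol = 0.28776 mol
Divide by the smallest (0.28776 mol): C 1.000, H 1.000

CH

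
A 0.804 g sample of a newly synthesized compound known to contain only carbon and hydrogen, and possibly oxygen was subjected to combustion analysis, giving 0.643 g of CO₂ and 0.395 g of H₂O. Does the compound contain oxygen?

mol C = 0.643 g CO₂ ÷ 44.009 g/mol = 0.01461 mol
mol H = 2 × 0.395 g H₂O ÷ 18.015 g/mol = 0.04385 mol
C and H account for only 0.2197 g of the 0.804 g sample; the remaining 0.5843 g must be oxygen.

yes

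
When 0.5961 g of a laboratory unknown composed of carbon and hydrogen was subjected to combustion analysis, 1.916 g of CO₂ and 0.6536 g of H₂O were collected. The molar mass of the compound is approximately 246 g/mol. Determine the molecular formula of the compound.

mol C = 1.916 g CO₂ ÷ 44.009 g/mol = 0.043537 mol
mol H = 2 × 0.6536 g H₂O ÷ 18.015 g/mol = 0.072562 mol
Divide by the smallest (0.043537 mol): C 1.000, H 1.667
Multiplying each by 3 gives whole numbers: C 3.00, H 5.00
Empirical formula: C3H5
Empirical-formula mass = 41.07 g/mol; 246 ÷ 41.07 ≈ 6, so the molecular formula is C18H30.

C18H30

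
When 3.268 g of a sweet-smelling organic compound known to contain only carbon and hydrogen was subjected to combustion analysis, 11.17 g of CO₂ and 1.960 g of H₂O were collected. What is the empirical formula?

mol C = 11.17 g CO₂ ÷ 44.009 g/mol = 0.25381 mol
mol H = 2 × 1.960 g H₂O ÷ 18.015 g/mol = 0.21760 mol
Divide by the smallest (0.21760 mol): C 1.166, H 1.000
Multiplying each by 6 gives whole numbers: C 7.00, H 6.00

C7H6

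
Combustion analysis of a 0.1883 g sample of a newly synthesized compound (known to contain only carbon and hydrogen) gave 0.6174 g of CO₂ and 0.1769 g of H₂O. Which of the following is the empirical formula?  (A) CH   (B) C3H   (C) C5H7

mol C = 0.6174 g CO₂ ÷ 44.009 g/mol = 0.014029 mol
mol H = 2 × 0.1769 g H₂O ÷ 18.015 g/mol = 0.019639 mol
Divide by the smallest (0.014029 mol): C 1.000, H 1.400
Multiplying each by 5 gives whole numbers: C 5.00, H 7.00

(C) C5H7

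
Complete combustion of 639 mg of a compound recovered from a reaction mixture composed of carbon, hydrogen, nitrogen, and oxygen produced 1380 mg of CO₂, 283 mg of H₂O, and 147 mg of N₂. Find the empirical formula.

mol C = 1.38 g CO₂ ÷ 44.009 g/mol = 0.03136 mol
mol H = 2 × 0.283 g H₂O ÷ 18.015 g/mol = 0.03142 mol
mol N = 2 × 0.147 g N₂ ÷ 28.014 g/mol = 0.01049 mol
mass O = 0.639 − (0.3766 + 0.03167 + 0.1470) = 0.08370 g → mol O = 0.08370 ÷ 15.999 = 0.005232 mol
Divide by the smallest (0.005232 mol): C 5.994, H 6.006, N 2.006, O 1.000

C6H6N2O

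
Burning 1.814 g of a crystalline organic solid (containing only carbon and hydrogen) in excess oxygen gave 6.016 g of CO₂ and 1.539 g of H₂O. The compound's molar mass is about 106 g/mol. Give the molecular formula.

mol C = 6.016 g CO₂ ÷ 44.009 g/mol = 0.13670 mol
mol H = 2 × 1.539 g H₂O ÷ 18.015 g/mol = 0.17086 mol
Divide by the smallest (0.13670 mol): C 1.000, H 1.250
Multiplying each by 4 gives whole numbers: C 4.00, H 5.00
Empirical formula: C4H5
Empirical-formula mass = 53.08 g/mol; 106 ÷ 53.08 ≈ 2, so the molecular formula is C8H10.

C8H10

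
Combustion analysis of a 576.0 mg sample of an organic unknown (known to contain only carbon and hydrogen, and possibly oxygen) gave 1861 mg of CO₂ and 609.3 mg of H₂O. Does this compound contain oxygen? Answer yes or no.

no

mol C = 1.861 g CO₂ ÷ 44.009 g/mol = 0.042287 mol
mol H = 2 × 0.6093 g H₂O ÷ 18.015 g/mol = 0.067644 mol
C and H together account for 0.57609 g — essentially the entire 0.5760 g sample — so the compound contains no oxygen.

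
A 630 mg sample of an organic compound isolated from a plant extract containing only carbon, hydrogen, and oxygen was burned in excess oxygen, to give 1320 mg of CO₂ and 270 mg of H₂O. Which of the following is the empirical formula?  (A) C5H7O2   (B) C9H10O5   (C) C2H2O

mol C = 1.32 g CO₂ ÷ 44.009 g/mol = 0.02999 mol
mol H = 2 × 0.270 g H₂O ÷ 18.015 g/mol = 0.02998 mol
mass O = 0.630 − (0.3603 + 0.03021) = 0.2395 g → mol O = 0.2395 ÷ 15.999 = 0.01497 mol
Divide by the smallest (0.01497 mol): C 2.003, H 2.002, O 1.000

(C) C2H2O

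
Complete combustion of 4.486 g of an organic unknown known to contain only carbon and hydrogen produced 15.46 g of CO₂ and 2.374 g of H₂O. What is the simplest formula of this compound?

C4H3

mol C = 15.46 g CO₂ ÷ 44.009 g/mol = 0.35129 mol
mol H = 2 × 2.374 g H₂O ÷ 18.015 g/mol = 0.26356 mol
Divide by the smallest (0.26356 mol): C 1.333, H 1.000
Multiplying each by 3 gives whole numbers: C 4.00, H 3.00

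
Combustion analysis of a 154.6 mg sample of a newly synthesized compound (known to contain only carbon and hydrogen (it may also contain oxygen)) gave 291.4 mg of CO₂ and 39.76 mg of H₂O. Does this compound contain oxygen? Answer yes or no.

mol C = 0.2914 g CO₂ ÷ 44.009 g/mol = 0.0066214 mol
mol H = 2 × 0.03976 g H₂O ÷ 18.015 g/mol = 0.0044141 mol
C and H account for only 0.083979 g of the 0.1546 g sample; the remaining 0.070621 g must be oxygen.

yes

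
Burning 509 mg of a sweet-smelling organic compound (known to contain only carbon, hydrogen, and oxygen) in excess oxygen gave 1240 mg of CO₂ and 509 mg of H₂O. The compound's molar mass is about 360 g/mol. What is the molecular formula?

C20H40O5

mol C = 1.24 g CO₂ ÷ 44.009 g/mol = 0.02818 mol
mol H = 2 × 0.509 g H₂O ÷ 18.015 g/mol = 0.05651 mol
mass O = 0.509 − (0.3384 + 0.05696) = 0.1136 g → mol O = 0.1136 ÷ 15.999 = 0.007101 mol
Divide by the smallest (0.007101 mol): C 3.968, H 7.957, O 1.000
Empirical formula: C4H8O
Empirical-formula mass = 72.11 g/mol; 360 ÷ 72.11 ≈ 5, so the molecular formula is C20H40O5.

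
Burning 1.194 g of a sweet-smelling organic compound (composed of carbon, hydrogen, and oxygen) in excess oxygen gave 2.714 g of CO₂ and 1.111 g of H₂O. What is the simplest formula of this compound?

mol C = 2.714 g CO₂ ÷ 44.009 g/mol = 0.061669 mol
mol H = 2 × 1.111 g H₂O ÷ 18.015 g/mol = 0.12334 mol
mass O = 1.194 − (0.74071 + 0.12433) = 0.32896 g → mol O = 0.32896 ÷ 15.999 = 0.020561 mol
Divide by the smallest (0.020561 mol): C 2.999, H 5.999, O 1.000

C3H6O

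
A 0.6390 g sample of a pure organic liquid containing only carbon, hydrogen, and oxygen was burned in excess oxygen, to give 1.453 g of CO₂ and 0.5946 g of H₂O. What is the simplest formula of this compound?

C3H6O

mol C = 1.453 g CO₂ ÷ 44.009 g/mol = 0.033016 mol
mol H = 2 × 0.5946 g H₂O ÷ 18.015 g/mol = 0.066012 mol
mass O = 0.6390 − (0.39655 + 0.066540) = 0.17591 g → mol O = 0.17591 ÷ 15.999 = 0.010995 mol
Divide by the smallest (0.010995 mol): C 3.003, H 6.004, O 1.000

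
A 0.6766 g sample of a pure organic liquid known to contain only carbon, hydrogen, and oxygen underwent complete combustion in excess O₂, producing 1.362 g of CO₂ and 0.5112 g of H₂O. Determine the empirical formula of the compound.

mol C = 1.362 g CO₂ ÷ 44.009 g/mol = 0.030948 mol
mol H = 2 × 0.5112 g H₂O ÷ 18.015 g/mol = 0.056753 mol
mass O = 0.6766 − (0.37172 + 0.057207) = 0.24767 g → mol O = 0.24767 ÷ 15.999 = 0.015481 mol
Divide by the smallest (0.015481 mol): C 1.999, H 3.666, O 1.000
Multiplying each by 3 gives whole numbers: C 6.00, H 11.00, O 3.00

C6H11O3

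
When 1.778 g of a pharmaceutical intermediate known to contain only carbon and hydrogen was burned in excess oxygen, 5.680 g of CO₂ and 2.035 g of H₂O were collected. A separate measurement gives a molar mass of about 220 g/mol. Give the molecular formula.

C16H28

mol C = 5.680 g CO₂ ÷ 44.009 g/mol = 0.12906 mol
mol H = 2 × 2.035 g H₂O ÷ 18.015 g/mol = 0.22592 mol
Divide by the smallest (0.12906 mol): C 1.000, H 1.750
Multiplying each by 4 gives whole numbers: C 4.00, H 7.00
Empirical formula: C4H7
Empirical-formula mass = 55.10 g/mol; 220 ÷ 55.10 ≈ 4, so the molecular formula is C16H28.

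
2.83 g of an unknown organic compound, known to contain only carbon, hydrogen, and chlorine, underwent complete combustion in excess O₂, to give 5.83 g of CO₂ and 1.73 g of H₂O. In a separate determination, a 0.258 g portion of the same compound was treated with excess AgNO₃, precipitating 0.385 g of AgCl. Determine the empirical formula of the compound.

C9H13Cl2

mol C = 5.83 g CO₂ ÷ 44.009 g/mol = 0.1325 mol
mol H = 2 × 1.73 g H₂O ÷ 18.015 g/mol = 0.1921 mol
From the AgCl data: mol Cl per gram of compound = (0.385 ÷ 143.318) ÷ 0.258 = 0.01041 mol/g, so in the 2.83 g combustion sample mol Cl = 0.02947 mol
Divide by the smallest (0.02947 mol): C 4.496, H 6.518, Cl 1.000
Multiplying each by 2 gives whole numbers: C 8.99, H 13.04, Cl 2.00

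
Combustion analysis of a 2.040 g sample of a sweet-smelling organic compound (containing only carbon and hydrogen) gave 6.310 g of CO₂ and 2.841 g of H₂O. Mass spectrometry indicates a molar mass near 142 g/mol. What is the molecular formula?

C10H22

mol C = 6.310 g CO₂ ÷ 44.009 g/mol = 0.14338 mol
mol H = 2 × 2.841 g H₂O ÷ 18.015 g/mol = 0.31540 mol
Divide by the smallest (0.14338 mol): C 1.000, H 2.200
Multiplying each by 5 gives whole numbers: C 5.00, H 11.00
Empirical formula: C5H11
Empirical-formula mass = 71.14 g/mol; 142 ÷ 71.14 ≈ 2, so the molecular formula is C10H22.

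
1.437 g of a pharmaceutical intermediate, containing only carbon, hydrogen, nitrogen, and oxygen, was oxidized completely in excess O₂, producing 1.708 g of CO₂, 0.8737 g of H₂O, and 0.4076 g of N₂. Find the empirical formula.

C4H10N3O3

mol C = 1.708 g CO₂ ÷ 44.009 g/mol = 0.038810 mol
mol H = 2 × 0.8737 g H₂O ÷ 18.015 g/mol = 0.096997 mol
mol N = 2 × 0.4076 g N₂ ÷ 28.014 g/mol = 0.029100 mol
mass O = 1.437 − (0.46615 + 0.097773 + 0.40760) = 0.46548 g → mol O = 0.46548 ÷ 15.999 = 0.029094 mol
Divide by the smallest (0.029094 mol): C 1.334, H 3.334, N 1.000, O 1.000
Multiplying each by 3 gives whole numbers: C 4.00, H 10.00, N 3.00, O 3.00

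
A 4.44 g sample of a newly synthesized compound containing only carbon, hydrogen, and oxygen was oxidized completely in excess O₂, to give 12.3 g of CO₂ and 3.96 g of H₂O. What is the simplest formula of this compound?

C7H11O

mol C = 12.3 g CO₂ ÷ 44.009 g/mol = 0.2795 mol
mol H = 2 × 3.96 g H₂O ÷ 18.015 g/mol = 0.4396 mol
mass O = 4.44 − (3.357 + 0.4432) = 0.6399 g → mol O = 0.6399 ÷ 15.999 = 0.04000 mol
Divide by the smallest (0.04000 mol): C 6.988, H 10.992, O 1.000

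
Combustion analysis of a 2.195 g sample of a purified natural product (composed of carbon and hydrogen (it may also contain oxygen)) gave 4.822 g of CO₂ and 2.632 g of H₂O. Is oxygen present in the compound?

yes

mol C = 4.822 g CO₂ ÷ 44.009 g/mol = 0.10957 mol
mol H = 2 × 2.632 g H₂O ÷ 18.015 g/mol = 0.29220 mol
C and H account for only 1.6106 g of the 2.195 g sample; the remaining 0.58443 g must be oxygen.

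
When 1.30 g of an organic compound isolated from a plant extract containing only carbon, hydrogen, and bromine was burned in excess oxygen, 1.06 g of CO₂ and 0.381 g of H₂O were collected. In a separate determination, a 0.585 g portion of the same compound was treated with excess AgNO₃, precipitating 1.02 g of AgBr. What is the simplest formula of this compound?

mol C = 1.06 g CO₂ ÷ 44.009 g/mol = 0.02409 mol
mol H = 2 × 0.381 g H₂O ÷ 18.015 g/mol = 0.04230 mol
From the AgBr data: mol Br per gram of compound = (1.02 ÷ 187.772) ÷ 0.585 = 0.009286 mol/g, so in the 1.30 g combustion sample mol Br = 0.01207 mol
Divide by the smallest (0.01207 mol): C 1.995, H 3.504, Br 1.000
Multiplying each by 2 gives whole numbers: C 3.99, H 7.01, Br 2.00

C4H7Br2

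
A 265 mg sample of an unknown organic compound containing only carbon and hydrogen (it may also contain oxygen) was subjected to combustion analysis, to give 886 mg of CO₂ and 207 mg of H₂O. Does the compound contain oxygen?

no

mol C = 0.886 g CO₂ ÷ 44.009 g/mol = 0.02013 mol
mol H = 2 × 0.207 g H₂O ÷ 18.015 g/mol = 0.02298 mol
C and H together account for 0.2650 g — essentially the entire 0.265 g sample — so the compound contains no oxygen.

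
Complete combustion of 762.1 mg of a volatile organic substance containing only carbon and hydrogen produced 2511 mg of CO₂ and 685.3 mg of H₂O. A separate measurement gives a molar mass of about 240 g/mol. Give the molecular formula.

mol C = 2.511 g CO₂ ÷ 44.009 g/mol = 0.057057 mol
mol H = 2 × 0.6853 g H₂O ÷ 18.015 g/mol = 0.076081 mol
Divide by the smallest (0.057057 mol): C 1.000, H 1.333
Multiplying each by 3 gives whole numbers: C 3.00, H 4.00
Empirical formula: C3H4
Empirical-formula mass = 40.06 g/mol; 240 ÷ 40.06 ≈ 6, so the molecular formula is C18H24.

C18H24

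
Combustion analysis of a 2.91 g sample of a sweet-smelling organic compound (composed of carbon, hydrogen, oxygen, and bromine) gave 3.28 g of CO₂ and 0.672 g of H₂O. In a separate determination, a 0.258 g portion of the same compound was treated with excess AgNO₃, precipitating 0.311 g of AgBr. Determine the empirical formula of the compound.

C8H8Br2O3

mol C = 3.28 g CO₂ ÷ 44.009 g/mol = 0.07453 mol
mol H = 2 × 0.672 g H₂O ÷ 18.015 g/mol = 0.07460 mol
From the AgBr data: mol Br per gram of compound = (0.311 ÷ 187.772) ÷ 0.258 = 0.006420 mol/g, so in the 2.91 g combustion sample mol Br = 0.01868 mol
mass O = 2.91 − (0.8952 + 0.07520 + 1.493) = 0.4469 g → mol O = 0.4469 ÷ 15.999 = 0.02793 mol
Divide by the smallest (0.01868 mol): C 3.990, H 3.994, Br 1.000, O 1.495
Multiplying each by 2 gives whole numbers: C 7.98, H 7.99, Br 2.00, O 2.99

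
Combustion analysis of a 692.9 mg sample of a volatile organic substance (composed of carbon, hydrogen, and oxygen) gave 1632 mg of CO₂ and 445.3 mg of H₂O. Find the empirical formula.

mol C = 1.632 g CO₂ ÷ 44.009 g/mol = 0.037083 mol
mol H = 2 × 0.4453 g H₂O ÷ 18.015 g/mol = 0.049437 mol
mass O = 0.6929 − (0.44541 + 0.049832) = 0.19766 g → mol O = 0.19766 ÷ 15.999 = 0.012355 mol
Divide by the smallest (0.012355 mol): C 3.002, H 4.001, O 1.000

C3H4O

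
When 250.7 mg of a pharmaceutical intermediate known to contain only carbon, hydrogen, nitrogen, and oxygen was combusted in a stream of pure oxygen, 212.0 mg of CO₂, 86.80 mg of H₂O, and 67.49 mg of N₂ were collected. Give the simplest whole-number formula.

mol C = 0.2120 g CO₂ ÷ 44.009 g/mol = 0.0048172 mol
mol H = 2 × 0.08680 g H₂O ÷ 18.015 g/mol = 0.0096364 mol
mol N = 2 × 0.06749 g N₂ ÷ 28.014 g/mol = 0.0048183 mol
mass O = 0.2507 − (0.057859 + 0.0097135 + 0.067490) = 0.11564 g → mol O = 0.11564 ÷ 15.999 = 0.0072278 mol
Divide by the smallest (0.0048172 mol): C 1.000, H 2.000, N 1.000, O 1.500
Multiplying each by 2 gives whole numbers: C 2.00, H 4.00, N 2.00, O 3.00

C2H4N2O3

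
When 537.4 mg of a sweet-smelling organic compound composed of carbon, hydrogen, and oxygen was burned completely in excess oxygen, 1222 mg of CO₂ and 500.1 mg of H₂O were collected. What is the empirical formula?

mol C = 1.222 g CO₂ ÷ 44.009 g/mol = 0.027767 mol
mol H = 2 × 0.5001 g H₂O ÷ 18.015 g/mol = 0.055520 mol
mass O = 0.5374 − (0.33351 + 0.055965) = 0.14793 g → mol O = 0.14793 ÷ 15.999 = 0.0092459 mol
Divide by the smallest (0.0092459 mol): C 3.003, H 6.005, O 1.000

C3H6O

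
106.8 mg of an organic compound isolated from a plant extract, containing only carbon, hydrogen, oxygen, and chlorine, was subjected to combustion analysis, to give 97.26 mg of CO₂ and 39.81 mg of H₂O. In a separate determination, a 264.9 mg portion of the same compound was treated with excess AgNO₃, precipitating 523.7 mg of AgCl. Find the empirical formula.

C3H6Cl2O2

mol C = 0.09726 g CO₂ ÷ 44.009 g/mol = 0.0022100 mol
mol H = 2 × 0.03981 g H₂O ÷ 18.015 g/mol = 0.0044197 mol
From the AgCl data: mol Cl per gram of compound = (0.5237 ÷ 143.318) ÷ 0.2649 = 0.013794 mol/g, so in the 0.1068 g combustion sample mol Cl = 0.0014732 mol
mass O = 0.1068 − (0.026544 + 0.0044550 + 0.052226) = 0.023575 g → mol O = 0.023575 ÷ 15.999 = 0.0014735 mol
Divide by the smallest (0.0014732 mol): C 1.500, H 3.000, Cl 1.000, O 1.000
Multiplying each by 2 gives whole numbers: C 3.00, H 6.00, Cl 2.00, O 2.00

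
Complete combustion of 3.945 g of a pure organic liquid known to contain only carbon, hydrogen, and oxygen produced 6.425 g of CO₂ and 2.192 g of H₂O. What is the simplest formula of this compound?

mol C = 6.425 g CO₂ ÷ 44.009 g/mol = 0.14599 mol
mol H = 2 × 2.192 g H₂O ÷ 18.015 g/mol = 0.24335 mol
mass O = 3.945 − (1.7535 + 0.24530) = 1.9462 g → mol O = 1.9462 ÷ 15.999 = 0.12164 mol
Divide by the smallest (0.12164 mol): C 1.200, H 2.001, O 1.000
Multiplying each by 5 gives whole numbers: C 6.00, H 10.00, O 5.00

C6H10O5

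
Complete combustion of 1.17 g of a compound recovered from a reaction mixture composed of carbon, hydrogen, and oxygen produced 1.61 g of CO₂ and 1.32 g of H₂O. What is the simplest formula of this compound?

CH4O

mol C = 1.61 g CO₂ ÷ 44.009 g/mol = 0.03658 mol
mol H = 2 × 1.32 g H₂O ÷ 18.015 g/mol = 0.1465 mol
mass O = 1.17 − (0.4394 + 0.1477) = 0.5829 g → mol O = 0.5829 ÷ 15.999 = 0.03643 mol
Divide by the smallest (0.03643 mol): C 1.004, H 4.022, O 1.000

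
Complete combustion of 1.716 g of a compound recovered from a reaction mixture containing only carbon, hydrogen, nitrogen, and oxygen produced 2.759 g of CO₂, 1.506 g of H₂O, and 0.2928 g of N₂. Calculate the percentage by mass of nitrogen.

17.06%

mol C = 2.759 g CO₂ ÷ 44.009 g/mol = 0.062692 mol
mol H = 2 × 1.506 g H₂O ÷ 18.015 g/mol = 0.16719 mol
mol N = 2 × 0.2928 g N₂ ÷ 28.014 g/mol = 0.020904 mol
mass O = 1.716 − (0.75299 + 0.16853 + 0.29280) = 0.50168 g → mol O = 0.50168 ÷ 15.999 = 0.031357 mol
mass % N = 0.29280 g ÷ 1.716 g × 100%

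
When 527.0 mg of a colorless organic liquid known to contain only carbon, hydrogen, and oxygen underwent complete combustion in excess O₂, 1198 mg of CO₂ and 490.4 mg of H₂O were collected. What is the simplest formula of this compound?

mol C = 1.198 g CO₂ ÷ 44.009 g/mol = 0.027222 mol
mol H = 2 × 0.4904 g H₂O ÷ 18.015 g/mol = 0.054444 mol
mass O = 0.5270 − (0.32696 + 0.054879) = 0.14516 g → mol O = 0.14516 ÷ 15.999 = 0.0090731 mol
Divide by the smallest (0.0090731 mol): C 3.000, H 6.001, O 1.000

C3H6O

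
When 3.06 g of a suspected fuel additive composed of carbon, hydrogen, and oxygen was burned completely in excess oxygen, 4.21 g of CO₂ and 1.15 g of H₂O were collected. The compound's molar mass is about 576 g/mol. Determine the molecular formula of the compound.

mol C = 4.21 g CO₂ ÷ 44.009 g/mol = 0.09566 mol
mol H = 2 × 1.15 g H₂O ÷ 18.015 g/mol = 0.1277 mol
mass O = 3.06 − (1.149 + 0.1287) = 1.782 g → mol O = 1.782 ÷ 15.999 = 0.1114 mol
Divide by the smallest (0.09566 mol): C 1.000, H 1.335, O 1.165
Multiplying each by 6 gives whole numbers: C 6.00, H 8.01, O 6.99
Empirical formula: C6H8O7
Empirical-formula mass = 192.12 g/mol; 576 ÷ 192.12 ≈ 3, so the molecular formula is C18H24O21.

C18H24O21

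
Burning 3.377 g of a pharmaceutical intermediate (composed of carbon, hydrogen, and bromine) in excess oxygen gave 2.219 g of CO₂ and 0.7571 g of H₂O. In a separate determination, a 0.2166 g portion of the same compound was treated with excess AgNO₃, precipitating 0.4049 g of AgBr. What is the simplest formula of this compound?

C3H5Br2

mol C = 2.219 g CO₂ ÷ 44.009 g/mol = 0.050422 mol
mol H = 2 × 0.7571 g H₂O ÷ 18.015 g/mol = 0.084052 mol
From the AgBr data: mol Br per gram of compound = (0.4049 ÷ 187.772) ÷ 0.2166 = 0.0099554 mol/g, so in the 3.377 g combustion sample mol Br = 0.033619 mol
Divide by the smallest (0.033619 mol): C 1.500, H 2.500, Br 1.000
Multiplying each by 2 gives whole numbers: C 3.00, H 5.00, Br 2.00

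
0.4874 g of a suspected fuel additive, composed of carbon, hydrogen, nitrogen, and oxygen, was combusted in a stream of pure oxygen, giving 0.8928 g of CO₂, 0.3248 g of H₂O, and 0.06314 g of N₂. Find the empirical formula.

C9H16N2O4

mol C = 0.8928 g CO₂ ÷ 44.009 g/mol = 0.020287 mol
mol H = 2 × 0.3248 g H₂O ÷ 18.015 g/mol = 0.036059 mol
mol N = 2 × 0.06314 g N₂ ÷ 28.014 g/mol = 0.0045077 mol
mass O = 0.4874 − (0.24366 + 0.036347 + 0.063140) = 0.14425 g → mol O = 0.14425 ÷ 15.999 = 0.0090161 mol
Divide by the smallest (0.0045077 mol): C 4.500, H 7.999, N 1.000, O 2.000
Multiplying each by 2 gives whole numbers: C 9.00, H 16.00, N 2.00, O 4.00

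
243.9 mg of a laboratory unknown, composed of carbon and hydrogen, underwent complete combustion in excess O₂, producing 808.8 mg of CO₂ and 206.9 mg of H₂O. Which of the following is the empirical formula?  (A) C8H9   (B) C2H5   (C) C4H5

(C) C4H5

mol C = 0.8088 g CO₂ ÷ 44.009 g/mol = 0.018378 mol
mol H = 2 × 0.2069 g H₂O ÷ 18.015 g/mol = 0.022970 mol
Divide by the smallest (0.018378 mol): C 1.000, H 1.250
Multiplying each by 4 gives whole numbers: C 4.00, H 5.00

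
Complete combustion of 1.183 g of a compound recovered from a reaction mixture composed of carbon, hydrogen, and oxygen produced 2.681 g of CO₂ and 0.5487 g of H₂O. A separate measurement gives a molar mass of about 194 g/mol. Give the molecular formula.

C10H10O4

mol C = 2.681 g CO₂ ÷ 44.009 g/mol = 0.060919 mol
mol H = 2 × 0.5487 g H₂O ÷ 18.015 g/mol = 0.060916 mol
mass O = 1.183 − (0.73170 + 0.061403) = 0.38989 g → mol O = 0.38989 ÷ 15.999 = 0.024370 mol
Divide by the smallest (0.024370 mol): C 2.500, H 2.500, O 1.000
Multiplying each by 2 gives whole numbers: C 5.00, H 5.00, O 2.00
Empirical formula: C5H5O2
Empirical-formula mass = 97.09 g/mol; 194 ÷ 97.09 ≈ 2, so the molecular formula is C10H10O4.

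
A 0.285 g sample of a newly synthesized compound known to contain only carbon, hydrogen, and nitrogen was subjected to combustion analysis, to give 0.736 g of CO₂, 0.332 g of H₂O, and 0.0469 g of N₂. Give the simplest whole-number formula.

C5H11N

mol C = 0.736 g CO₂ ÷ 44.009 g/mol = 0.01672 mol
mol H = 2 × 0.332 g H₂O ÷ 18.015 g/mol = 0.03686 mol
mol N = 2 × 0.0469 g N₂ ÷ 28.014 g/mol = 0.003348 mol
Divide by the smallest (0.003348 mol): C 4.995, H 11.008, N 1.000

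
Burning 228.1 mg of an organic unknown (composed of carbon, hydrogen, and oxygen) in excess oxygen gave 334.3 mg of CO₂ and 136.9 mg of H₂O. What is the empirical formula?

mol C = 0.3343 g CO₂ ÷ 44.009 g/mol = 0.0075962 mol
mol H = 2 × 0.1369 g H₂O ÷ 18.015 g/mol = 0.015198 mol
mass O = 0.2281 − (0.091238 + 0.015320) = 0.12154 g → mol O = 0.12154 ÷ 15.999 = 0.0075969 mol
Divide by the smallest (0.0075962 mol): C 1.000, H 2.001, O 1.000

CH2O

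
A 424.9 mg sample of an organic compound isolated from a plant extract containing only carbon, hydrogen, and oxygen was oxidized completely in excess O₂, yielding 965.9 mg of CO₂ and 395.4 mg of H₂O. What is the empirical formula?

C3H6O

mol C = 0.9659 g CO₂ ÷ 44.009 g/mol = 0.021948 mol
mol H = 2 × 0.3954 g H₂O ÷ 18.015 g/mol = 0.043897 mol
mass O = 0.4249 − (0.26361 + 0.044248) = 0.11704 g → mol O = 0.11704 ÷ 15.999 = 0.0073153 mol
Divide by the smallest (0.0073153 mol): C 3.000, H 6.001, O 1.000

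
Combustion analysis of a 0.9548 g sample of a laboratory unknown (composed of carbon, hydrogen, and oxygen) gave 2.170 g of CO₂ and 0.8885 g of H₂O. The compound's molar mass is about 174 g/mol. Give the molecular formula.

C9H18O3

mol C = 2.170 g CO₂ ÷ 44.009 g/mol = 0.049308 mol
mol H = 2 × 0.8885 g H₂O ÷ 18.015 g/mol = 0.098640 mol
mass O = 0.9548 − (0.59224 + 0.099429) = 0.26313 g → mol O = 0.26313 ÷ 15.999 = 0.016447 mol
Divide by the smallest (0.016447 mol): C 2.998, H 5.998, O 1.000
Empirical formula: C3H6O
Empirical-formula mass = 58.08 g/mol; 174 ÷ 58.08 ≈ 3, so the molecular formula is C9H18O3.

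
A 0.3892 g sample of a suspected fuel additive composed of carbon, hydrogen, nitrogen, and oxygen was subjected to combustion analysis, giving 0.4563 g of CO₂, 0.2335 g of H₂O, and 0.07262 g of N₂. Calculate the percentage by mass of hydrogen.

mol C = 0.4563 g CO₂ ÷ 44.009 g/mol = 0.010368 mol
mol H = 2 × 0.2335 g H₂O ÷ 18.015 g/mol = 0.025923 mol
mol N = 2 × 0.07262 g N₂ ÷ 28.014 g/mol = 0.0051846 mol
mass O = 0.3892 − (0.12453 + 0.026130 + 0.072620) = 0.16592 g → mol O = 0.16592 ÷ 15.999 = 0.010370 mol
mass % H = 0.026130 g ÷ 0.3892 g × 100%

6.71%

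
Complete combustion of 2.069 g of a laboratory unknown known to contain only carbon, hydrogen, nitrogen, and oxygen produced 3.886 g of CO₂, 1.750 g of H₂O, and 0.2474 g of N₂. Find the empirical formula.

C5H11NO2

mol C = 3.886 g CO₂ ÷ 44.009 g/mol = 0.088300 mol
mol H = 2 × 1.750 g H₂O ÷ 18.015 g/mol = 0.19428 mol
mol N = 2 × 0.2474 g N₂ ÷ 28.014 g/mol = 0.017663 mol
mass O = 2.069 − (1.0606 + 0.19584 + 0.24740) = 0.56519 g → mol O = 0.56519 ÷ 15.999 = 0.035327 mol
Divide by the smallest (0.017663 mol): C 4.999, H 11.000, N 1.000, O 2.000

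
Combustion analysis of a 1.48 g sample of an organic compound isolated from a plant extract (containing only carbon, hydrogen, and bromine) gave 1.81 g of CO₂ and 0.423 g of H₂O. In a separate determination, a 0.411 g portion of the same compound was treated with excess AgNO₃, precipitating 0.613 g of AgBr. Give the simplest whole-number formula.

mol C = 1.81 g CO₂ ÷ 44.009 g/mol = 0.04113 mol
mol H = 2 × 0.423 g H₂O ÷ 18.015 g/mol = 0.04696 mol
From the AgBr data: mol Br per gram of compound = (0.613 ÷ 187.772) ÷ 0.411 = 0.007943 mol/g, so in the 1.48 g combustion sample mol Br = 0.01176 mol
Divide by the smallest (0.01176 mol): C 3.499, H 3.995, Br 1.000
Multiplying each by 2 gives whole numbers: C 7.00, H 7.99, Br 2.00

C7H8Br2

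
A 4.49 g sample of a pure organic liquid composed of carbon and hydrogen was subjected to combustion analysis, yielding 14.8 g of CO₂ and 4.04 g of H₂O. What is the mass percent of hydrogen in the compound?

mol C = 14.8 g CO₂ ÷ 44.009 g/mol = 0.3363 mol
mol H = 2 × 4.04 g H₂O ÷ 18.015 g/mol = 0.4485 mol
mass % H = 0.4521 g ÷ 4.49 g × 100%

10.1%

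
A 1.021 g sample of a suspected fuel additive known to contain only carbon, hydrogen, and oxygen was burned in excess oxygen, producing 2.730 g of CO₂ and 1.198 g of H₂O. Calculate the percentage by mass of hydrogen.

13.13%

mol C = 2.730 g CO₂ ÷ 44.009 g/mol = 0.062033 mol
mol H = 2 × 1.198 g H₂O ÷ 18.015 g/mol = 0.13300 mol
mass O = 1.021 − (0.74508 + 0.13406) = 0.14186 g → mol O = 0.14186 ÷ 15.999 = 0.0088668 mol
mass % H = 0.13406 g ÷ 1.021 g × 100%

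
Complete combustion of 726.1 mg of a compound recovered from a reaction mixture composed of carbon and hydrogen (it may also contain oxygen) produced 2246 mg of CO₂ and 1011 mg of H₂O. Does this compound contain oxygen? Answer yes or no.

no

mol C = 2.246 g CO₂ ÷ 44.009 g/mol = 0.051035 mol
mol H = 2 × 1.011 g H₂O ÷ 18.015 g/mol = 0.11224 mol
C and H together account for 0.72612 g — essentially the entire 0.7261 g sample — so the compound contains no oxygen.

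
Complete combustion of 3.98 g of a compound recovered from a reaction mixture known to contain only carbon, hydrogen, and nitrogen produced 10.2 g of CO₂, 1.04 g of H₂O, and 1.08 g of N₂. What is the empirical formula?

mol C = 10.2 g CO₂ ÷ 44.009 g/mol = 0.2318 mol
mol H = 2 × 1.04 g H₂O ÷ 18.015 g/mol = 0.1155 mol
mol N = 2 × 1.08 g N₂ ÷ 28.014 g/mol = 0.07710 mol
Divide by the smallest (0.07710 mol): C 3.006, H 1.497, N 1.000
Multiplying each by 2 gives whole numbers: C 6.01, H 2.99, N 2.00

C6H3N2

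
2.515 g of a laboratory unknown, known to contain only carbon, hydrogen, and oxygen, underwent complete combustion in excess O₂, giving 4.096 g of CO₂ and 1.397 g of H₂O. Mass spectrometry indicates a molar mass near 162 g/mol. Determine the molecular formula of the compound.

C6H10O5

mol C = 4.096 g CO₂ ÷ 44.009 g/mol = 0.093072 mol
mol H = 2 × 1.397 g H₂O ÷ 18.015 g/mol = 0.15509 mol
mass O = 2.515 − (1.1179 + 0.15633) = 1.2408 g → mol O = 1.2408 ÷ 15.999 = 0.077554 mol
Divide by the smallest (0.077554 mol): C 1.200, H 2.000, O 1.000
Multiplying each by 5 gives whole numbers: C 6.00, H 10.00, O 5.00
Empirical formula: C6H10O5
Empirical-formula mass = 162.14 g/mol; 162 ÷ 162.14 ≈ 1, so the molecular formula is C6H10O5.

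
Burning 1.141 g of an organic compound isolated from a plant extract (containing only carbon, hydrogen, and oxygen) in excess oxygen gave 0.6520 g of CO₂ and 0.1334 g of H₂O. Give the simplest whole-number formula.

mol C = 0.6520 g CO₂ ÷ 44.009 g/mol = 0.014815 mol
mol H = 2 × 0.1334 g H₂O ÷ 18.015 g/mol = 0.014810 mol
mass O = 1.141 − (0.17794 + 0.014928) = 0.94813 g → mol O = 0.94813 ÷ 15.999 = 0.059262 mol
Divide by the smallest (0.014810 mol): C 1.000, H 1.000, O 4.001

CHO4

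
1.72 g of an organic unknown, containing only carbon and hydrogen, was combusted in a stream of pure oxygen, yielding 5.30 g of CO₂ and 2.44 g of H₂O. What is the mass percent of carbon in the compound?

84.1%

mol C = 5.30 g CO₂ ÷ 44.009 g/mol = 0.1204 mol
mol H = 2 × 2.44 g H₂O ÷ 18.015 g/mol = 0.2709 mol
mass % C = 1.446 g ÷ 1.72 g × 100%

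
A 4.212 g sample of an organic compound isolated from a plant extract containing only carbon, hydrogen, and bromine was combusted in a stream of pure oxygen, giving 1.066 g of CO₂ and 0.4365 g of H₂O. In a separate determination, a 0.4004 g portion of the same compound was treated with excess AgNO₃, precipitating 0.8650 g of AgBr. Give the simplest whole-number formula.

CH2Br2

mol C = 1.066 g CO₂ ÷ 44.009 g/mol = 0.024222 mol
mol H = 2 × 0.4365 g H₂O ÷ 18.015 g/mol = 0.048460 mol
From the AgBr data: mol Br per gram of compound = (0.8650 ÷ 187.772) ÷ 0.4004 = 0.011505 mol/g, so in the 4.212 g combustion sample mol Br = 0.048460 mol
Divide by the smallest (0.024222 mol): C 1.000, H 2.001, Br 2.001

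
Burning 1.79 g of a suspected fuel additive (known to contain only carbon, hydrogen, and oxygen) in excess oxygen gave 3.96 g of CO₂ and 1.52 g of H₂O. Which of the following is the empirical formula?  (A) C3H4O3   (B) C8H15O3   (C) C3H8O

(B) C8H15O3

mol C = 3.96 g CO₂ ÷ 44.009 g/mol = 0.08998 mol
mol H = 2 × 1.52 g H₂O ÷ 18.015 g/mol = 0.1687 mol
mass O = 1.79 − (1.081 + 0.1701) = 0.5391 g → mol O = 0.5391 ÷ 15.999 = 0.03370 mol
Divide by the smallest (0.03370 mol): C 2.670, H 5.008, O 1.000
Multiplying each by 3 gives whole numbers: C 8.01, H 15.02, O 3.00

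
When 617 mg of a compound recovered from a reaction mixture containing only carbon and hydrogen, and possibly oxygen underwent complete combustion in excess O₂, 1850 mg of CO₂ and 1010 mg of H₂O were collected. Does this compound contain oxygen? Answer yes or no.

no

mol C = 1.85 g CO₂ ÷ 44.009 g/mol = 0.04204 mol
mol H = 2 × 1.01 g H₂O ÷ 18.015 g/mol = 0.1121 mol
C and H together account for 0.6179 g — essentially the entire 0.617 g sample — so the compound contains no oxygen.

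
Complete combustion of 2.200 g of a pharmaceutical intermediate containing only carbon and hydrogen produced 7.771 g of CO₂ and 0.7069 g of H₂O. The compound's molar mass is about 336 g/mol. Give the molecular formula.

mol C = 7.771 g CO₂ ÷ 44.009 g/mol = 0.17658 mol
mol H = 2 × 0.7069 g H₂O ÷ 18.015 g/mol = 0.078479 mol
Divide by the smallest (0.078479 mol): C 2.250, H 1.000
Multiplying each by 4 gives whole numbers: C 9.00, H 4.00
Empirical formula: C9H4
Empirical-formula mass = 112.13 g/mol; 336 ÷ 112.13 ≈ 3, so the molecular formula is C27H12.

C27H12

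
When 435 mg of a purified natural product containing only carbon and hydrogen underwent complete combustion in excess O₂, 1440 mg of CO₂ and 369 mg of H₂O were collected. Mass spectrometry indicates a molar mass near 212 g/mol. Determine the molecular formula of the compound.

C16H20

mol C = 1.44 g CO₂ ÷ 44.009 g/mol = 0.03272 mol
mol H = 2 × 0.369 g H₂O ÷ 18.015 g/mol = 0.04097 mol
Divide by the smallest (0.03272 mol): C 1.000, H 1.252
Multiplying each by 4 gives whole numbers: C 4.00, H 5.01
Empirical formula: C4H5
Empirical-formula mass = 53.08 g/mol; 212 ÷ 53.08 ≈ 4, so the molecular formula is C16H20.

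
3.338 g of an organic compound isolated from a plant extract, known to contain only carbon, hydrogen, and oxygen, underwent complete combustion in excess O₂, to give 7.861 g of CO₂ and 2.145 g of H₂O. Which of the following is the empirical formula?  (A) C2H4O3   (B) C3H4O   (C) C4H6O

(B) C3H4O

mol C = 7.861 g CO₂ ÷ 44.009 g/mol = 0.17862 mol
mol H = 2 × 2.145 g H₂O ÷ 18.015 g/mol = 0.23813 mol
mass O = 3.338 − (2.1454 + 0.24004) = 0.95252 g → mol O = 0.95252 ÷ 15.999 = 0.059537 mol
Divide by the smallest (0.059537 mol): C 3.000, H 4.000, O 1.000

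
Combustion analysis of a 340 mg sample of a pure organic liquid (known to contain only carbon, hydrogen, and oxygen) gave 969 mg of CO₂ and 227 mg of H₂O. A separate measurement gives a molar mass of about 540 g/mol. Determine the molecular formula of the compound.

C35H40O5

mol C = 0.969 g CO₂ ÷ 44.009 g/mol = 0.02202 mol
mol H = 2 × 0.227 g H₂O ÷ 18.015 g/mol = 0.02520 mol
mass O = 0.340 − (0.2645 + 0.02540) = 0.05014 g → mol O = 0.05014 ÷ 15.999 = 0.003134 mol
Divide by the smallest (0.003134 mol): C 7.026, H 8.042, O 1.000
Empirical formula: C7H8O
Empirical-formula mass = 108.14 g/mol; 540 ÷ 108.14 ≈ 5, so the molecular formula is C35H40O5.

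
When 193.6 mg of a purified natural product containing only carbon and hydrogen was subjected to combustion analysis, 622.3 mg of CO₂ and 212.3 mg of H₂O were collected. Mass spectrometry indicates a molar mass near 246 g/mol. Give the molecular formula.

mol C = 0.6223 g CO₂ ÷ 44.009 g/mol = 0.014140 mol
mol H = 2 × 0.2123 g H₂O ÷ 18.015 g/mol = 0.023569 mol
Divide by the smallest (0.014140 mol): C 1.000, H 1.667
Multiplying each by 3 gives whole numbers: C 3.00, H 5.00
Empirical formula: C3H5
Empirical-formula mass = 41.07 g/mol; 246 ÷ 41.07 ≈ 6, so the molecular formula is C18H30.

C18H30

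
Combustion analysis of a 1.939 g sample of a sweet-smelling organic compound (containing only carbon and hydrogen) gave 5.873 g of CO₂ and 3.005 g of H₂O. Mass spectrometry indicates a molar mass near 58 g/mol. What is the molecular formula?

C4H10

mol C = 5.873 g CO₂ ÷ 44.009 g/mol = 0.13345 mol
mol H = 2 × 3.005 g H₂O ÷ 18.015 g/mol = 0.33361 mol
Divide by the smallest (0.13345 mol): C 1.000, H 2.500
Multiplying each by 2 gives whole numbers: C 2.00, H 5.00
Empirical formula: C2H5
Empirical-formula mass = 29.06 g/mol; 58 ÷ 29.06 ≈ 2, so the molecular formula is C4H10.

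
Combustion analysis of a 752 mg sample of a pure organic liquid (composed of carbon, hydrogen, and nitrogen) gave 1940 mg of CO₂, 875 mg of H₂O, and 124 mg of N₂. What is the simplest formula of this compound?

mol C = 1.94 g CO₂ ÷ 44.009 g/mol = 0.04408 mol
mol H = 2 × 0.875 g H₂O ÷ 18.015 g/mol = 0.09714 mol
mol N = 2 × 0.124 g N₂ ÷ 28.014 g/mol = 0.008853 mol
Divide by the smallest (0.008853 mol): C 4.979, H 10.973, N 1.000

C5H11N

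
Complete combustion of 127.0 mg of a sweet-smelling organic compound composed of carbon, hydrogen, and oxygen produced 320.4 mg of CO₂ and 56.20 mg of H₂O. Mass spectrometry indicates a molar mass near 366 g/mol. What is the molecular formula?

C21H18O6

mol C = 0.3204 g CO₂ ÷ 44.009 g/mol = 0.0072803 mol
mol H = 2 × 0.05620 g H₂O ÷ 18.015 g/mol = 0.0062392 mol
mass O = 0.1270 − (0.087444 + 0.0062892) = 0.033267 g → mol O = 0.033267 ÷ 15.999 = 0.0020793 mol
Divide by the smallest (0.0020793 mol): C 3.501, H 3.001, O 1.000
Multiplying each by 2 gives whole numbers: C 7.00, H 6.00, O 2.00
Empirical formula: C7H6O2
Empirical-formula mass = 122.12 g/mol; 366 ÷ 122.12 ≈ 3, so the molecular formula is C21H18O6.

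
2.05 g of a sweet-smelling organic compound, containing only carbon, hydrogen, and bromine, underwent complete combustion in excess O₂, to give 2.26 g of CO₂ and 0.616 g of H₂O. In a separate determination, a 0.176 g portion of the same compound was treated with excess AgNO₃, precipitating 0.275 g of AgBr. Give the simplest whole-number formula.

C3H4Br

mol C = 2.26 g CO₂ ÷ 44.009 g/mol = 0.05135 mol
mol H = 2 × 0.616 g H₂O ÷ 18.015 g/mol = 0.06839 mol
From the AgBr data: mol Br per gram of compound = (0.275 ÷ 187.772) ÷ 0.176 = 0.008321 mol/g, so in the 2.05 g combustion sample mol Br = 0.01706 mol
Divide by the smallest (0.01706 mol): C 3.010, H 4.009, Br 1.000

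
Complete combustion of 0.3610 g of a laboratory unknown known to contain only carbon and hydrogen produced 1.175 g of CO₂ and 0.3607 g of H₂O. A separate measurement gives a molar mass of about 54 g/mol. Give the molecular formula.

C4H6

mol C = 1.175 g CO₂ ÷ 44.009 g/mol = 0.026699 mol
mol H = 2 × 0.3607 g H₂O ÷ 18.015 g/mol = 0.040044 mol
Divide by the smallest (0.026699 mol): C 1.000, H 1.500
Multiplying each by 2 gives whole numbers: C 2.00, H 3.00
Empirical formula: C2H3
Empirical-formula mass = 27.05 g/mol; 54 ÷ 27.05 ≈ 2, so the molecular formula is C4H6.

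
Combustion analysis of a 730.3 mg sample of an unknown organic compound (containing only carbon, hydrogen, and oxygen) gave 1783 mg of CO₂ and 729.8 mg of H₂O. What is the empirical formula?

mol C = 1.783 g CO₂ ÷ 44.009 g/mol = 0.040514 mol
mol H = 2 × 0.7298 g H₂O ÷ 18.015 g/mol = 0.081021 mol
mass O = 0.7303 − (0.48662 + 0.081670) = 0.16201 g → mol O = 0.16201 ÷ 15.999 = 0.010126 mol
Divide by the smallest (0.010126 mol): C 4.001, H 8.001, O 1.000

C4H8O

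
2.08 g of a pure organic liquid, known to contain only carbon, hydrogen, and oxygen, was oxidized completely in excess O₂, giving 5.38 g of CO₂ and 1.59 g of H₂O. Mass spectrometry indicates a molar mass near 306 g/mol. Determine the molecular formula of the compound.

mol C = 5.38 g CO₂ ÷ 44.009 g/mol = 0.1222 mol
mol H = 2 × 1.59 g H₂O ÷ 18.015 g/mol = 0.1765 mol
mass O = 2.08 − (1.468 + 0.1779) = 0.4338 g → mol O = 0.4338 ÷ 15.999 = 0.02711 mol
Divide by the smallest (0.02711 mol): C 4.509, H 6.511, O 1.000
Multiplying each by 2 gives whole numbers: C 9.02, H 13.02, O 2.00
Empirical formula: C9H13O2
Empirical-formula mass = 153.20 g/mol; 306 ÷ 153.20 ≈ 2, so the molecular formula is C18H26O4.

C18H26O4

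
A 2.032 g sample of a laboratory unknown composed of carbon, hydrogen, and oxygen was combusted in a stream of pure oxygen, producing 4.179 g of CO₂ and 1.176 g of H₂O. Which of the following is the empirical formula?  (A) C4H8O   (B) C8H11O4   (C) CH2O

mol C = 4.179 g CO₂ ÷ 44.009 g/mol = 0.094958 mol
mol H = 2 × 1.176 g H₂O ÷ 18.015 g/mol = 0.13056 mol
mass O = 2.032 − (1.1405 + 0.13160) = 0.75986 g → mol O = 0.75986 ÷ 15.999 = 0.047494 mol
Divide by the smallest (0.047494 mol): C 1.999, H 2.749, O 1.000
Multiplying each by 4 gives whole numbers: C 8.00, H 11.00, O 4.00

(B) C8H11O4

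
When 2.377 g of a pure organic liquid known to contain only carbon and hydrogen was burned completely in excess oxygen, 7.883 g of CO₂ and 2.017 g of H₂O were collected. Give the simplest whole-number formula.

mol C = 7.883 g CO₂ ÷ 44.009 g/mol = 0.17912 mol
mol H = 2 × 2.017 g H₂O ÷ 18.015 g/mol = 0.22392 mol
Divide by the smallest (0.17912 mol): C 1.000, H 1.250
Multiplying each by 4 gives whole numbers: C 4.00, H 5.00

C4H5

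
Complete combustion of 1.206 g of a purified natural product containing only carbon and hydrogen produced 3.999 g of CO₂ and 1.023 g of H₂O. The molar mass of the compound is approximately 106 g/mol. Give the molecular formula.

mol C = 3.999 g CO₂ ÷ 44.009 g/mol = 0.090868 mol
mol H = 2 × 1.023 g H₂O ÷ 18.015 g/mol = 0.11357 mol
Divide by the smallest (0.090868 mol): C 1.000, H 1.250
Multiplying each by 4 gives whole numbers: C 4.00, H 5.00
Empirical formula: C4H5
Empirical-formula mass = 53.08 g/mol; 106 ÷ 53.08 ≈ 2, so the molecular formula is C8H10.

C8H10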